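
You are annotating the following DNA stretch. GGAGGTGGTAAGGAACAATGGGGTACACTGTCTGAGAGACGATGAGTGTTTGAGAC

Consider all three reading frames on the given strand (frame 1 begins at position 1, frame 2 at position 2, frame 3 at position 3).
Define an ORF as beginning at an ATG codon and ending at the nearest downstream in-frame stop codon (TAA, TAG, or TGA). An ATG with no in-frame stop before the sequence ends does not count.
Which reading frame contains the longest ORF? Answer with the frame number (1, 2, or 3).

3

Frame 1: GGA GGT GGT AAG GAA CAA TGG GGT ACA CTG TCT GAG AGA CGA TGA GTG TTT GAG — no ATG→stop ORF.
Frame 2: GAG GTG GTA AGG AAC AAT GGG GTA CAC TGT CTG AGA GAC GAT GAG TGT TTG AGA — no ATG→stop ORF.
Frame 3: AGG TGG TAA GGA ACA ATG GGG TAC ACT GTC TGA GAG ACG ATG AGT GTT TGA GAC — ATG at 18, stop TGA at 33 → 18 nt; ATG at 42, stop TGA at 51 → 12 nt.
Longest ORF is 18 nt in frame 3 (positions 18–35).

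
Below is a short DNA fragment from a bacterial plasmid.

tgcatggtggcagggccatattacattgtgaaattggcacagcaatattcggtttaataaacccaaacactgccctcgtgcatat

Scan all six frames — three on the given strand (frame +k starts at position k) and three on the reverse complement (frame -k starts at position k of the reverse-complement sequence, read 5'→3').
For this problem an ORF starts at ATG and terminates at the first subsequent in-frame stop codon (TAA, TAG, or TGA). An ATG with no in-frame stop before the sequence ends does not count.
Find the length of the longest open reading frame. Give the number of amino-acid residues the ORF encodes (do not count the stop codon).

17

Reverse complement (5'→3'): ATATGCACGAGGGCAGTGTTTGGGTTTATTAAACCGAATATTGCTGTGCCAATTTCACAATGTAATATGGCCCTGCCACCATGCA
Frame +1: TGC ATG GTG GCA GGG CCA TAT TAC ATT GTG AAA TTG GCA CAG CAA TAT TCG GTT TAA TAA ACC CAA ACA CTG CCC TCG TGC ATA — ATG at 4, stop TAA at 55 → 54 nt.
Frame +2: GCA TGG TGG CAG GGC CAT ATT ACA TTG TGA AAT TGG CAC AGC AAT ATT CGG TTT AAT AAA CCC AAA CAC TGC CCT CGT GCA TAT — no ATG→stop ORF.
Frame +3: CAT GGT GGC AGG GCC ATA TTA CAT TGT GAA ATT GGC ACA GCA ATA TTC GGT TTA ATA AAC CCA AAC ACT GCC CTC GTG CAT — no ATG→stop ORF.
Frame -1: ATA TGC ACG AGG GCA GTG TTT GGG TTT ATT AAA CCG AAT ATT GCT GTG CCA ATT TCA CAA TGT AAT ATG GCC CTG CCA CCA TGC — no ATG→stop ORF.
Frame -2: TAT GCA CGA GGG CAG TGT TTG GGT TTA TTA AAC CGA ATA TTG CTG TGC CAA TTT CAC AAT GTA ATA TGG CCC TGC CAC CAT GCA — no ATG→stop ORF.
Frame -3: ATG CAC GAG GGC AGT GTT TGG GTT TAT TAA ACC GAA TAT TGC TGT GCC AAT TTC ACA ATG TAA TAT GGC CCT GCC ACC ATG — ATG at 3, stop TAA at 30 → 30 nt; ATG at 60, stop TAA at 63 → 6 nt.
Longest: frame +1, positions 4–57, 54 nt = 18 codons = 17 aa. → 17 amino acids.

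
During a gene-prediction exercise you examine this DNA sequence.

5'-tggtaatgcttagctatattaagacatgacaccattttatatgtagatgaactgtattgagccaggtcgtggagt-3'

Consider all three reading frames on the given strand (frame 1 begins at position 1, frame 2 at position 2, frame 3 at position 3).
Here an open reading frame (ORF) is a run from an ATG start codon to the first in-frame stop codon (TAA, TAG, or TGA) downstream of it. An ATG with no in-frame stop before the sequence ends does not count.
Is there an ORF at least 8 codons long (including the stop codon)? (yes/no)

yes

Frame 1: TGG TAA TGC TTA GCT ATA TTA AGA CAT GAC ACC ATT TTA TAT GTA GAT GAA CTG TAT TGA GCC AGG TCG TGG AGT — no ATG→stop ORF.
Frame 2: GGT AAT GCT TAG CTA TAT TAA GAC ATG ACA CCA TTT TAT ATG TAG ATG AAC TGT ATT GAG CCA GGT CGT GGA — ATG at 26, stop TAG at 44 → 21 nt; ATG at 41, stop TAG at 44 → 6 nt.
Frame 3: GTA ATG CTT AGC TAT ATT AAG ACA TGA CAC CAT TTT ATA TGT AGA TGA ACT GTA TTG AGC CAG GTC GTG GAG — ATG at 6, stop TGA at 27 → 24 nt.
Frame 3 has an ORF of 8 codons (positions 6–29) ≥ 8, so yes.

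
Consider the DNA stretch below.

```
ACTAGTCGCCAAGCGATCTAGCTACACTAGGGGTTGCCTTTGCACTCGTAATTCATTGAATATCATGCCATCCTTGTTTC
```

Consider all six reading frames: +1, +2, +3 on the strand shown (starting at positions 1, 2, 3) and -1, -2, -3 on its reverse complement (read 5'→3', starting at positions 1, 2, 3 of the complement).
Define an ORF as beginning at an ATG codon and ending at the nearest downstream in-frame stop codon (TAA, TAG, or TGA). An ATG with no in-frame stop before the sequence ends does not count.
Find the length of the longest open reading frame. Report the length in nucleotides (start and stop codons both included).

45

Reverse complement (5'→3'): GAAACAAGGATGGCATGATATTCAATGAATTACGAGTGCAAAGGCAACCCCTAGTGTAGCTAGATCGCTTGGCGACTAGT
Frame +1: ACT AGT CGC CAA GCG ATC TAG CTA CAC TAG GGG TTG CCT TTG CAC TCG TAA TTC ATT GAA TAT CAT GCC ATC CTT GTT — no ATG→stop ORF.
Frame +2: CTA GTC GCC AAG CGA TCT AGC TAC ACT AGG GGT TGC CTT TGC ACT CGT AAT TCA TTG AAT ATC ATG CCA TCC TTG TTT — no ATG→stop ORF.
Frame +3: TAG TCG CCA AGC GAT CTA GCT ACA CTA GGG GTT GCC TTT GCA CTC GTA ATT CAT TGA ATA TCA TGC CAT CCT TGT TTC — no ATG→stop ORF.
Frame -1: GAA ACA AGG ATG GCA TGA TAT TCA ATG AAT TAC GAG TGC AAA GGC AAC CCC TAG TGT AGC TAG ATC GCT TGG CGA CTA — ATG at 10, stop TGA at 16 → 9 nt; ATG at 25, stop TAG at 52 → 30 nt.
Frame -2: AAA CAA GGA TGG CAT GAT ATT CAA TGA ATT ACG AGT GCA AAG GCA ACC CCT AGT GTA GCT AGA TCG CTT GGC GAC TAG — no ATG→stop ORF.
Frame -3: AAC AAG GAT GGC ATG ATA TTC AAT GAA TTA CGA GTG CAA AGG CAA CCC CTA GTG TAG CTA GAT CGC TTG GCG ACT AGT — ATG at 15, stop TAG at 57 → 45 nt.
Longest: frame -3, positions 15–59, 45 nt = 15 codons = 14 aa. → 45 nucleotides.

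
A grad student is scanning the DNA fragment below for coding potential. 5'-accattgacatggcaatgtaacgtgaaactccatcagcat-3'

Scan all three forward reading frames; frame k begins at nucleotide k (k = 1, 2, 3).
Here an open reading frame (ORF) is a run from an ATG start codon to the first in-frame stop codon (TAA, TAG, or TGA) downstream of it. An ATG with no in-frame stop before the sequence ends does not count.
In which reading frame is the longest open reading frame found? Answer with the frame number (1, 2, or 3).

1

Frame 1: ACC ATT GAC ATG GCA ATG TAA CGT GAA ACT CCA TCA GCA — ATG at 10, stop TAA at 19 → 12 nt; ATG at 16, stop TAA at 19 → 6 nt.
Frame 2: CCA TTG ACA TGG CAA TGT AAC GTG AAA CTC CAT CAG CAT — no ATG→stop ORF.
Frame 3: CAT TGA CAT GGC AAT GTA ACG TGA AAC TCC ATC AGC — no ATG→stop ORF.
Longest ORF is 12 nt in frame 1 (positions 10–21).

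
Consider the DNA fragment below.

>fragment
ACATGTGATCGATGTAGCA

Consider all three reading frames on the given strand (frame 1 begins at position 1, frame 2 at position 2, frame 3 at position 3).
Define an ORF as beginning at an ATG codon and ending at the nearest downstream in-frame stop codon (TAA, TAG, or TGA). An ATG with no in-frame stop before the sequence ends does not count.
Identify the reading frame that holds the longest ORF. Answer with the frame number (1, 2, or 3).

Frame 1: ACA TGT GAT CGA TGT AGC — no ATG→stop ORF.
Frame 2: CAT GTG ATC GAT GTA GCA — no ATG→stop ORF.
Frame 3: ATG TGA TCG ATG TAG — ATG at 3, stop TGA at 6 → 6 nt; ATG at 12, stop TAG at 15 → 6 nt.
Longest ORF is 6 nt in frame 3 (positions 3–8).

3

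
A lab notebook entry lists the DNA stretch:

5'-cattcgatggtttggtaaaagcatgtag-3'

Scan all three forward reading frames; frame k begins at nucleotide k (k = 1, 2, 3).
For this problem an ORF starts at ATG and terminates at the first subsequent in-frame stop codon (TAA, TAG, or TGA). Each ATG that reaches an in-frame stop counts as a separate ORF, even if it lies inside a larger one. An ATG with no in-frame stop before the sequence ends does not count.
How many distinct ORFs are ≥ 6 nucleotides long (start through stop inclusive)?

Frame 1: CAT TCG ATG GTT TGG TAA AAG CAT GTA — ATG at 7, stop TAA at 16 → 12 nt.
Frame 2: ATT CGA TGG TTT GGT AAA AGC ATG TAG — ATG at 23, stop TAG at 26 → 6 nt.
Frame 3: TTC GAT GGT TTG GTA AAA GCA TGT — no ATG→stop ORF.
ORFs ≥ 6 nucleotides: frame 1 7–18 (12 nucleotides), frame 2 23–28 (6 nucleotides). Count = 2.

2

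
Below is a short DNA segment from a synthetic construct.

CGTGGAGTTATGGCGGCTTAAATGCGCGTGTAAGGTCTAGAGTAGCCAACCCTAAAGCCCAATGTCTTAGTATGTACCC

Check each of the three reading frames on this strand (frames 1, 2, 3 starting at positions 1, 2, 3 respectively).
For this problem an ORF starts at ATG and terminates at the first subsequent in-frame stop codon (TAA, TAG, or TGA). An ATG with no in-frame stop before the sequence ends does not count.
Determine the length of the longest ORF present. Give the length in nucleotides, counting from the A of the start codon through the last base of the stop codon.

12

Frame 1: CGT GGA GTT ATG GCG GCT TAA ATG CGC GTG TAA GGT CTA GAG TAG CCA ACC CTA AAG CCC AAT GTC TTA GTA TGT ACC — ATG at 10, stop TAA at 19 → 12 nt; ATG at 22, stop TAA at 31 → 12 nt.
Frame 2: GTG GAG TTA TGG CGG CTT AAA TGC GCG TGT AAG GTC TAG AGT AGC CAA CCC TAA AGC CCA ATG TCT TAG TAT GTA CCC — ATG at 62, stop TAG at 68 → 9 nt.
Frame 3: TGG AGT TAT GGC GGC TTA AAT GCG CGT GTA AGG TCT AGA GTA GCC AAC CCT AAA GCC CAA TGT CTT AGT ATG TAC — no ATG→stop ORF.
Longest: frame 1, positions 10–21, 12 nt = 4 codons = 3 aa. → 12 nucleotides.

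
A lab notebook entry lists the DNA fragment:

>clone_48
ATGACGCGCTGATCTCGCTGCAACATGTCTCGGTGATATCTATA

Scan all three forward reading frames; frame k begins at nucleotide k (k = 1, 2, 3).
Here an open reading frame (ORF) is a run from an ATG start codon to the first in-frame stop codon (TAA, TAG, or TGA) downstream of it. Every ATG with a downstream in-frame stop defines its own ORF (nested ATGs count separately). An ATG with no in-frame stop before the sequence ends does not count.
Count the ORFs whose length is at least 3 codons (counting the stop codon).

2

Frame 1: ATG ACG CGC TGA TCT CGC TGC AAC ATG TCT CGG TGA TAT CTA — ATG at 1, stop TGA at 10 → 12 nt; ATG at 25, stop TGA at 34 → 12 nt.
Frame 2: TGA CGC GCT GAT CTC GCT GCA ACA TGT CTC GGT GAT ATC TAT — no ATG→stop ORF.
Frame 3: GAC GCG CTG ATC TCG CTG CAA CAT GTC TCG GTG ATA TCT ATA — no ATG→stop ORF.
ORFs ≥ 3 codons: frame 1 1–12 (4 codons), frame 1 25–36 (4 codons). Count = 2.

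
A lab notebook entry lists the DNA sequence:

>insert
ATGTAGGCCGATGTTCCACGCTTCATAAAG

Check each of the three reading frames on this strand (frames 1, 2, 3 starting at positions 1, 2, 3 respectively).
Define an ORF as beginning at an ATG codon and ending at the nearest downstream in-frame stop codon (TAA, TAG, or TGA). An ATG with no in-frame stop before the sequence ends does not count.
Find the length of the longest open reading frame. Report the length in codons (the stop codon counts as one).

6

Frame 1: ATG TAG GCC GAT GTT CCA CGC TTC ATA AAG — ATG at 1, stop TAG at 4 → 6 nt.
Frame 2: TGT AGG CCG ATG TTC CAC GCT TCA TAA — ATG at 11, stop TAA at 26 → 18 nt.
Frame 3: GTA GGC CGA TGT TCC ACG CTT CAT AAA — no ATG→stop ORF.
Longest: frame 2, positions 11–28, 18 nt = 6 codons = 5 aa. → 6 codons.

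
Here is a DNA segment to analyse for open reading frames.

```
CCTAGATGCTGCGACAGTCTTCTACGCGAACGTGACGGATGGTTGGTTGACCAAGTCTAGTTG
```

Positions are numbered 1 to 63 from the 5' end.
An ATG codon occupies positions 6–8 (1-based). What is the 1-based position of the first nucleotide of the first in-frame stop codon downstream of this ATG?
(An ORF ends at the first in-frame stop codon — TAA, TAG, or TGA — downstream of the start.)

33

Codons from position 6: ATG (6–8), CTG (9–11), CGA (12–14), CAG (15–17), TCT (18–20), TCT (21–23), ACG (24–26), CGA (27–29), ACG (30–32), TGA (33–35).
TGA is a stop codon; it begins at position 33.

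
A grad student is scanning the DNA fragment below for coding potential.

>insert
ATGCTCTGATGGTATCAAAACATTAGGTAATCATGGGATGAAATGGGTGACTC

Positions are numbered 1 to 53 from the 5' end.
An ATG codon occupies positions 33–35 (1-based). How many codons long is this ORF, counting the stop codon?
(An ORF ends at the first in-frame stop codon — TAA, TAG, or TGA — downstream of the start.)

3

Codons from position 33: ATG (33–35), GGA (36–38), TGA (39–41).
TGA is the first in-frame stop; that's 3 codons including the stop.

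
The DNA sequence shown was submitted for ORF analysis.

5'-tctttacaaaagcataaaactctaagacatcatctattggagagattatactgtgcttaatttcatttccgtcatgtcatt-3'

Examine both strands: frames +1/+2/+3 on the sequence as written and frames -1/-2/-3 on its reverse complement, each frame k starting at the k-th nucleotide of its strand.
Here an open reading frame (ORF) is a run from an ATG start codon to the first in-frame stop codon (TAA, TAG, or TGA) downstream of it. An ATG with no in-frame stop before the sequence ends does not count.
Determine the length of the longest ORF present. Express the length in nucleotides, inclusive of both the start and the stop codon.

Reverse complement (5'→3'): AATGACATGACGGAAATGAAATTAAGCACAGTATAATCTCTCCAATAGATGATGTCTTAGAGTTTTATGCTTTTGTAAAGA
Frame +1: TCT TTA CAA AAG CAT AAA ACT CTA AGA CAT CAT CTA TTG GAG AGA TTA TAC TGT GCT TAA TTT CAT TTC CGT CAT GTC ATT — no ATG→stop ORF.
Frame +2: CTT TAC AAA AGC ATA AAA CTC TAA GAC ATC ATC TAT TGG AGA GAT TAT ACT GTG CTT AAT TTC ATT TCC GTC ATG TCA — no ATG→stop ORF.
Frame +3: TTT ACA AAA GCA TAA AAC TCT AAG ACA TCA TCT ATT GGA GAG ATT ATA CTG TGC TTA ATT TCA TTT CCG TCA TGT CAT — no ATG→stop ORF.
Frame -1: AAT GAC ATG ACG GAA ATG AAA TTA AGC ACA GTA TAA TCT CTC CAA TAG ATG ATG TCT TAG AGT TTT ATG CTT TTG TAA AGA — ATG at 7, stop TAA at 34 → 30 nt; ATG at 16, stop TAA at 34 → 21 nt; ATG at 49, stop TAG at 58 → 12 nt; ATG at 52, stop TAG at 58 → 9 nt; ATG at 67, stop TAA at 76 → 12 nt.
Frame -2: ATG ACA TGA CGG AAA TGA AAT TAA GCA CAG TAT AAT CTC TCC AAT AGA TGA TGT CTT AGA GTT TTA TGC TTT TGT AAA — ATG at 2, stop TGA at 8 → 9 nt.
Frame -3: TGA CAT GAC GGA AAT GAA ATT AAG CAC AGT ATA ATC TCT CCA ATA GAT GAT GTC TTA GAG TTT TAT GCT TTT GTA AAG — no ATG→stop ORF.
Longest: frame -1, positions 7–36, 30 nt = 10 codons = 9 aa. → 30 nucleotides.

30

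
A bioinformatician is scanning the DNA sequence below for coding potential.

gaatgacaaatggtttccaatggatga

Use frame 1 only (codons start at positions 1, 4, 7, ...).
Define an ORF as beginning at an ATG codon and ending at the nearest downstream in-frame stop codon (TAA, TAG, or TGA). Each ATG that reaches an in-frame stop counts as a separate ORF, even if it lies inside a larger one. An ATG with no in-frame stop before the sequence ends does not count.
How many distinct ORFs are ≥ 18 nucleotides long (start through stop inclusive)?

1

Frame 1: GAA TGA CAA ATG GTT TCC AAT GGA TGA — ATG at 10, stop TGA at 25 → 18 nt.
ORFs ≥ 18 nucleotides: frame 1 10–27 (18 nucleotides). Count = 1.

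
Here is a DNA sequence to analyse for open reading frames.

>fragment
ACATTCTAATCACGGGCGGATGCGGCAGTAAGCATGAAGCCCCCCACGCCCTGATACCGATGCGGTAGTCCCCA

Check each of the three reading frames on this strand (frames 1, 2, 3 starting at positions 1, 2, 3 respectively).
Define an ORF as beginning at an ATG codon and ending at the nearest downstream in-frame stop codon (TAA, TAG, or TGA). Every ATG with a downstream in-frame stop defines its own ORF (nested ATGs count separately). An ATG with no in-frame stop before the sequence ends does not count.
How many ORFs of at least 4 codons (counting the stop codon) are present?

Frame 1: ACA TTC TAA TCA CGG GCG GAT GCG GCA GTA AGC ATG AAG CCC CCC ACG CCC TGA TAC CGA TGC GGT AGT CCC — ATG at 34, stop TGA at 52 → 21 nt.
Frame 2: CAT TCT AAT CAC GGG CGG ATG CGG CAG TAA GCA TGA AGC CCC CCA CGC CCT GAT ACC GAT GCG GTA GTC CCC — ATG at 20, stop TAA at 29 → 12 nt.
Frame 3: ATT CTA ATC ACG GGC GGA TGC GGC AGT AAG CAT GAA GCC CCC CAC GCC CTG ATA CCG ATG CGG TAG TCC CCA — ATG at 60, stop TAG at 66 → 9 nt.
ORFs ≥ 4 codons: frame 1 34–54 (7 codons), frame 2 20–31 (4 codons). Count = 2.

2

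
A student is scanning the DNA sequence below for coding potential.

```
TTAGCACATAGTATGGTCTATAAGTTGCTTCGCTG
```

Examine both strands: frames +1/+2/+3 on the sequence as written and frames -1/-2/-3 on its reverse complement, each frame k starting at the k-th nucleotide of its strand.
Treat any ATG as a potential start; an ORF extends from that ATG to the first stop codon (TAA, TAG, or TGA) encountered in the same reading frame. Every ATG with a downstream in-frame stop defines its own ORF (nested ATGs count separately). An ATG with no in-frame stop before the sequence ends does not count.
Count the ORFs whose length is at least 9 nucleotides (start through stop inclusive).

1

Reverse complement (5'→3'): CAGCGAAGCAACTTATAGACCATACTATGTGCTAA
Frame +1: TTA GCA CAT AGT ATG GTC TAT AAG TTG CTT CGC — no ATG→stop ORF.
Frame +2: TAG CAC ATA GTA TGG TCT ATA AGT TGC TTC GCT — no ATG→stop ORF.
Frame +3: AGC ACA TAG TAT GGT CTA TAA GTT GCT TCG CTG — no ATG→stop ORF.
Frame -1: CAG CGA AGC AAC TTA TAG ACC ATA CTA TGT GCT — no ATG→stop ORF.
Frame -2: AGC GAA GCA ACT TAT AGA CCA TAC TAT GTG CTA — no ATG→stop ORF.
Frame -3: GCG AAG CAA CTT ATA GAC CAT ACT ATG TGC TAA — ATG at 27, stop TAA at 33 → 9 nt.
ORFs ≥ 9 nucleotides: frame -3 27–35 (9 nucleotides). Count = 1.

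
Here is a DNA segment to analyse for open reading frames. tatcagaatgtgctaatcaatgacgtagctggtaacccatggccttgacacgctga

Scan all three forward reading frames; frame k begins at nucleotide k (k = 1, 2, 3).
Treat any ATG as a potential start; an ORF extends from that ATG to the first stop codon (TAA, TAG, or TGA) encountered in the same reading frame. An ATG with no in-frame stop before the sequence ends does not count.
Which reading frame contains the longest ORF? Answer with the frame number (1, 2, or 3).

3

Frame 1: TAT CAG AAT GTG CTA ATC AAT GAC GTA GCT GGT AAC CCA TGG CCT TGA CAC GCT — no ATG→stop ORF.
Frame 2: ATC AGA ATG TGC TAA TCA ATG ACG TAG CTG GTA ACC CAT GGC CTT GAC ACG CTG — ATG at 8, stop TAA at 14 → 9 nt; ATG at 20, stop TAG at 26 → 9 nt.
Frame 3: TCA GAA TGT GCT AAT CAA TGA CGT AGC TGG TAA CCC ATG GCC TTG ACA CGC TGA — ATG at 39, stop TGA at 54 → 18 nt.
Longest ORF is 18 nt in frame 3 (positions 39–56).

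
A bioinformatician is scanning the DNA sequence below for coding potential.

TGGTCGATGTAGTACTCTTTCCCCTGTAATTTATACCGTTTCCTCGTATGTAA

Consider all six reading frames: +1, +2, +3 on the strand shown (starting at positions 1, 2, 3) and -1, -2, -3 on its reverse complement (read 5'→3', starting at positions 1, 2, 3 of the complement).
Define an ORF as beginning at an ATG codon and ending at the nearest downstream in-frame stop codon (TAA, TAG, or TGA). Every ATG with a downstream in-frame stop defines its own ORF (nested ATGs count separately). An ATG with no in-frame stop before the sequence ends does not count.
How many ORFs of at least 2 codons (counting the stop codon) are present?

2

Reverse complement (5'→3'): TTACATACGAGGAAACGGTATAAATTACAGGGGAAAGAGTACTACATCGACCA
Frame +1: TGG TCG ATG TAG TAC TCT TTC CCC TGT AAT TTA TAC CGT TTC CTC GTA TGT — ATG at 7, stop TAG at 10 → 6 nt.
Frame +2: GGT CGA TGT AGT ACT CTT TCC CCT GTA ATT TAT ACC GTT TCC TCG TAT GTA — no ATG→stop ORF.
Frame +3: GTC GAT GTA GTA CTC TTT CCC CTG TAA TTT ATA CCG TTT CCT CGT ATG TAA — ATG at 48, stop TAA at 51 → 6 nt.
Frame -1: TTA CAT ACG AGG AAA CGG TAT AAA TTA CAG GGG AAA GAG TAC TAC ATC GAC — no ATG→stop ORF.
Frame -2: TAC ATA CGA GGA AAC GGT ATA AAT TAC AGG GGA AAG AGT ACT ACA TCG ACC — no ATG→stop ORF.
Frame -3: ACA TAC GAG GAA ACG GTA TAA ATT ACA GGG GAA AGA GTA CTA CAT CGA CCA — no ATG→stop ORF.
ORFs ≥ 2 codons: frame +1 7–12 (2 codons), frame +3 48–53 (2 codons). Count = 2.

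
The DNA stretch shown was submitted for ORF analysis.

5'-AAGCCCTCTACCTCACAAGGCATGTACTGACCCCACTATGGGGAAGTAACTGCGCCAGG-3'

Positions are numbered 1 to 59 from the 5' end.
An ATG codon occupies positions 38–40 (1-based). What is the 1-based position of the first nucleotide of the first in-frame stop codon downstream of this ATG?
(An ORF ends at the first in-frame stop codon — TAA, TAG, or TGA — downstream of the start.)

47

Codons from position 38: ATG (38–40), GGG (41–43), AAG (44–46), TAA (47–49).
TAA is a stop codon; it begins at position 47.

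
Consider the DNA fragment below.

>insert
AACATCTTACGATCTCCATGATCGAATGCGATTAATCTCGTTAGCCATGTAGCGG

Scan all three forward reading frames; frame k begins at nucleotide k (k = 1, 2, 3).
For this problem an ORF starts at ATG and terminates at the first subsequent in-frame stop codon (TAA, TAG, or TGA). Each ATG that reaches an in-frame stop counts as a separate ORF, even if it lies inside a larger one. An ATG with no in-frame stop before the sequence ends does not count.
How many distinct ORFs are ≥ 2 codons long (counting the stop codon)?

3

Frame 1: AAC ATC TTA CGA TCT CCA TGA TCG AAT GCG ATT AAT CTC GTT AGC CAT GTA GCG — no ATG→stop ORF.
Frame 2: ACA TCT TAC GAT CTC CAT GAT CGA ATG CGA TTA ATC TCG TTA GCC ATG TAG CGG — ATG at 26, stop TAG at 50 → 27 nt; ATG at 47, stop TAG at 50 → 6 nt.
Frame 3: CAT CTT ACG ATC TCC ATG ATC GAA TGC GAT TAA TCT CGT TAG CCA TGT AGC — ATG at 18, stop TAA at 33 → 18 nt.
ORFs ≥ 2 codons: frame 2 26–52 (9 codons), frame 2 47–52 (2 codons), frame 3 18–35 (6 codons). Count = 3.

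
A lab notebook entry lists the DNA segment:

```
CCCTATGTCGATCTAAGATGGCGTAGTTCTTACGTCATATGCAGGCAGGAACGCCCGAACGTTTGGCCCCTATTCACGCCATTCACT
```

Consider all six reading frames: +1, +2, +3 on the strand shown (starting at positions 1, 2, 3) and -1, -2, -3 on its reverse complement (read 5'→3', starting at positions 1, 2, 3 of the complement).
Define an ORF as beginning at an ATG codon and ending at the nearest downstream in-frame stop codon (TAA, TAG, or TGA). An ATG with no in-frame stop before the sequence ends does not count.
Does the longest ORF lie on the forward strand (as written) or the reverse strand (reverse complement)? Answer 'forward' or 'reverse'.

Reverse complement (5'→3'): AGTGAATGGCGTGAATAGGGGCCAAACGTTCGGGCGTTCCTGCCTGCATATGACGTAAGAACTACGCCATCTTAGATCGACATAGGG
Frame +1: CCC TAT GTC GAT CTA AGA TGG CGT AGT TCT TAC GTC ATA TGC AGG CAG GAA CGC CCG AAC GTT TGG CCC CTA TTC ACG CCA TTC ACT — no ATG→stop ORF.
Frame +2: CCT ATG TCG ATC TAA GAT GGC GTA GTT CTT ACG TCA TAT GCA GGC AGG AAC GCC CGA ACG TTT GGC CCC TAT TCA CGC CAT TCA — ATG at 5, stop TAA at 14 → 12 nt.
Frame +3: CTA TGT CGA TCT AAG ATG GCG TAG TTC TTA CGT CAT ATG CAG GCA GGA ACG CCC GAA CGT TTG GCC CCT ATT CAC GCC ATT CAC — ATG at 18, stop TAG at 24 → 9 nt.
Frame -1: AGT GAA TGG CGT GAA TAG GGG CCA AAC GTT CGG GCG TTC CTG CCT GCA TAT GAC GTA AGA ACT ACG CCA TCT TAG ATC GAC ATA GGG — no ATG→stop ORF.
Frame -2: GTG AAT GGC GTG AAT AGG GGC CAA ACG TTC GGG CGT TCC TGC CTG CAT ATG ACG TAA GAA CTA CGC CAT CTT AGA TCG ACA TAG — ATG at 50, stop TAA at 56 → 9 nt.
Frame -3: TGA ATG GCG TGA ATA GGG GCC AAA CGT TCG GGC GTT CCT GCC TGC ATA TGA CGT AAG AAC TAC GCC ATC TTA GAT CGA CAT AGG — ATG at 6, stop TGA at 12 → 9 nt.
Forward-strand max 12 nt; reverse-strand max 9 nt. The forward strand has the longer ORF.

forward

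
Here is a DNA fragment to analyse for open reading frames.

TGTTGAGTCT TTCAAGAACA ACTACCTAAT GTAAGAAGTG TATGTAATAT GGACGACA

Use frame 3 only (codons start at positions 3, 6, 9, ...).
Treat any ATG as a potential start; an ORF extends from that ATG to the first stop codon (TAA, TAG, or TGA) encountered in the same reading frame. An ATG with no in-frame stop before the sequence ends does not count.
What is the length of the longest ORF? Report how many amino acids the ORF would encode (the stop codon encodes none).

Frame 3: TTG AGT CTT TCA AGA ACA ACT ACC TAA TGT AAG AAG TGT ATG TAA TAT GGA CGA — ATG at 42, stop TAA at 45 → 6 nt.
Longest: frame 3, positions 42–47, 6 nt = 2 codons = 1 aa. → 1 amino acids.

1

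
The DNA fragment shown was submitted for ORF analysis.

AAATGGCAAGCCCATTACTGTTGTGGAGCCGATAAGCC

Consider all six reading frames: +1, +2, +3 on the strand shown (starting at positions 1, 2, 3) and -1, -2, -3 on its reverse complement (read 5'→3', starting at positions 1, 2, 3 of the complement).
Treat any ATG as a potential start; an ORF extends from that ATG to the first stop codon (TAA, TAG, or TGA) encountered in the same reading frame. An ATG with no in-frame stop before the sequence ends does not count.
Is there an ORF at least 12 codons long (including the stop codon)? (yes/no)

no

Reverse complement (5'→3'): GGCTTATCGGCTCCACAACAGTAATGGGCTTGCCATTT
Frame +1: AAA TGG CAA GCC CAT TAC TGT TGT GGA GCC GAT AAG — no ATG→stop ORF.
Frame +2: AAT GGC AAG CCC ATT ACT GTT GTG GAG CCG ATA AGC — no ATG→stop ORF.
Frame +3: ATG GCA AGC CCA TTA CTG TTG TGG AGC CGA TAA GCC — ATG at 3, stop TAA at 33 → 33 nt.
Frame -1: GGC TTA TCG GCT CCA CAA CAG TAA TGG GCT TGC CAT — no ATG→stop ORF.
Frame -2: GCT TAT CGG CTC CAC AAC AGT AAT GGG CTT GCC ATT — no ATG→stop ORF.
Frame -3: CTT ATC GGC TCC ACA ACA GTA ATG GGC TTG CCA TTT — no ATG→stop ORF.
Largest ORF found is 11 codons < 12, so no.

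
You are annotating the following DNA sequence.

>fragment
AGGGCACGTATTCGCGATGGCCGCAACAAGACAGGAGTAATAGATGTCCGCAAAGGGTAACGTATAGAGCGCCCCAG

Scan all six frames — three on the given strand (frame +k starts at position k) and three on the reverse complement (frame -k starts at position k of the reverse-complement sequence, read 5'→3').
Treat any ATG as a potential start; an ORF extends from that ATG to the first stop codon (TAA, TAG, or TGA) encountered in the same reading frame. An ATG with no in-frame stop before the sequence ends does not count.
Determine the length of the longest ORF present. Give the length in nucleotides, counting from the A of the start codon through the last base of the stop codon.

Reverse complement (5'→3'): CTGGGGCGCTCTATACGTTACCCTTTGCGGACATCTATTACTCCTGTCTTGTTGCGGCCATCGCGAATACGTGCCCT
Frame +1: AGG GCA CGT ATT CGC GAT GGC CGC AAC AAG ACA GGA GTA ATA GAT GTC CGC AAA GGG TAA CGT ATA GAG CGC CCC — no ATG→stop ORF.
Frame +2: GGG CAC GTA TTC GCG ATG GCC GCA ACA AGA CAG GAG TAA TAG ATG TCC GCA AAG GGT AAC GTA TAG AGC GCC CCA — ATG at 17, stop TAA at 38 → 24 nt; ATG at 44, stop TAG at 65 → 24 nt.
Frame +3: GGC ACG TAT TCG CGA TGG CCG CAA CAA GAC AGG AGT AAT AGA TGT CCG CAA AGG GTA ACG TAT AGA GCG CCC CAG — no ATG→stop ORF.
Frame -1: CTG GGG CGC TCT ATA CGT TAC CCT TTG CGG ACA TCT ATT ACT CCT GTC TTG TTG CGG CCA TCG CGA ATA CGT GCC — no ATG→stop ORF.
Frame -2: TGG GGC GCT CTA TAC GTT ACC CTT TGC GGA CAT CTA TTA CTC CTG TCT TGT TGC GGC CAT CGC GAA TAC GTG CCC — no ATG→stop ORF.
Frame -3: GGG GCG CTC TAT ACG TTA CCC TTT GCG GAC ATC TAT TAC TCC TGT CTT GTT GCG GCC ATC GCG AAT ACG TGC CCT — no ATG→stop ORF.
Longest: frame +2, positions 17–40, 24 nt = 8 codons = 7 aa. → 24 nucleotides.

24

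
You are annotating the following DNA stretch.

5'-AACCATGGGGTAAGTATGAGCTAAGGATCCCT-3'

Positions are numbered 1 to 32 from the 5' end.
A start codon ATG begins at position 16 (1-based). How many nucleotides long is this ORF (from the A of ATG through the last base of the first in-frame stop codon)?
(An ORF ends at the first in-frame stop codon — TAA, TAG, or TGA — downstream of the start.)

9

Codons from position 16: ATG (16–18), AGC (19–21), TAA (22–24).
TAA is the first in-frame stop; ORF spans 16–24, 9 nucleotides.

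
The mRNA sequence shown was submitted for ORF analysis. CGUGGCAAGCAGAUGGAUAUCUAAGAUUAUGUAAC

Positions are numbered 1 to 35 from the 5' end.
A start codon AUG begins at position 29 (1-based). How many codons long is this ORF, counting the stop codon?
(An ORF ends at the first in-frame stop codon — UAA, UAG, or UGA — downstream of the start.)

2

Codons from position 29: AUG (29–31), UAA (32–34).
UAA is the first in-frame stop; that's 2 codons including the stop.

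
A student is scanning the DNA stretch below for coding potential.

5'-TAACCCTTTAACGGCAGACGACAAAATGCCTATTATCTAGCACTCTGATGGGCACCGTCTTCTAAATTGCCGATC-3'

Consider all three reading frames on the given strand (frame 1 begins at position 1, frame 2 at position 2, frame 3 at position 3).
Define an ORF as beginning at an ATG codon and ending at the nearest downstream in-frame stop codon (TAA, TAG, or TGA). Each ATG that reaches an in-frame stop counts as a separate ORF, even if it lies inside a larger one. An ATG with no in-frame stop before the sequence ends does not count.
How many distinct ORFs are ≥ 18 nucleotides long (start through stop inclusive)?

Frame 1: TAA CCC TTT AAC GGC AGA CGA CAA AAT GCC TAT TAT CTA GCA CTC TGA TGG GCA CCG TCT TCT AAA TTG CCG ATC — no ATG→stop ORF.
Frame 2: AAC CCT TTA ACG GCA GAC GAC AAA ATG CCT ATT ATC TAG CAC TCT GAT GGG CAC CGT CTT CTA AAT TGC CGA — ATG at 26, stop TAG at 38 → 15 nt.
Frame 3: ACC CTT TAA CGG CAG ACG ACA AAA TGC CTA TTA TCT AGC ACT CTG ATG GGC ACC GTC TTC TAA ATT GCC GAT — ATG at 48, stop TAA at 63 → 18 nt.
ORFs ≥ 18 nucleotides: frame 3 48–65 (18 nucleotides). Count = 1.

1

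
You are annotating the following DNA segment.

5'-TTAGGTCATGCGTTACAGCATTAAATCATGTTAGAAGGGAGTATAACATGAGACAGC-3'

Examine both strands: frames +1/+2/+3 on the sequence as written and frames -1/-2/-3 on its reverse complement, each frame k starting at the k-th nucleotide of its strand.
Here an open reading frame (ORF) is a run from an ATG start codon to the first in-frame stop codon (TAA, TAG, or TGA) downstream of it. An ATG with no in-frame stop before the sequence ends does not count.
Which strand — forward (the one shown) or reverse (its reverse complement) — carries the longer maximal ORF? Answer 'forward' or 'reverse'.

Reverse complement (5'→3'): GCTGTCTCATGTTATACTCCCTTCTAACATGATTTAATGCTGTAACGCATGACCTAA
Frame +1: TTA GGT CAT GCG TTA CAG CAT TAA ATC ATG TTA GAA GGG AGT ATA ACA TGA GAC AGC — ATG at 28, stop TGA at 49 → 24 nt.
Frame +2: TAG GTC ATG CGT TAC AGC ATT AAA TCA TGT TAG AAG GGA GTA TAA CAT GAG ACA — ATG at 8, stop TAG at 32 → 27 nt.
Frame +3: AGG TCA TGC GTT ACA GCA TTA AAT CAT GTT AGA AGG GAG TAT AAC ATG AGA CAG — no ATG→stop ORF.
Frame -1: GCT GTC TCA TGT TAT ACT CCC TTC TAA CAT GAT TTA ATG CTG TAA CGC ATG ACC TAA — ATG at 37, stop TAA at 43 → 9 nt; ATG at 49, stop TAA at 55 → 9 nt.
Frame -2: CTG TCT CAT GTT ATA CTC CCT TCT AAC ATG ATT TAA TGC TGT AAC GCA TGA CCT — ATG at 29, stop TAA at 35 → 9 nt.
Frame -3: TGT CTC ATG TTA TAC TCC CTT CTA ACA TGA TTT AAT GCT GTA ACG CAT GAC CTA — ATG at 9, stop TGA at 30 → 24 nt.
Forward-strand max 27 nt; reverse-strand max 24 nt. The forward strand has the longer ORF.

forward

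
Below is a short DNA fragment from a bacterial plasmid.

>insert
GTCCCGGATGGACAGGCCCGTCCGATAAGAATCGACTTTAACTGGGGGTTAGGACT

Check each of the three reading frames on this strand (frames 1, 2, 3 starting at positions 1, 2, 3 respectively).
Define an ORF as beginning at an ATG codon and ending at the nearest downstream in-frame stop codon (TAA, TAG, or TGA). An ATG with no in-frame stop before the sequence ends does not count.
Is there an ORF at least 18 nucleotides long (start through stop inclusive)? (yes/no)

yes

Frame 1: GTC CCG GAT GGA CAG GCC CGT CCG ATA AGA ATC GAC TTT AAC TGG GGG TTA GGA — no ATG→stop ORF.
Frame 2: TCC CGG ATG GAC AGG CCC GTC CGA TAA GAA TCG ACT TTA ACT GGG GGT TAG GAC — ATG at 8, stop TAA at 26 → 21 nt.
Frame 3: CCC GGA TGG ACA GGC CCG TCC GAT AAG AAT CGA CTT TAA CTG GGG GTT AGG ACT — no ATG→stop ORF.
Frame 2 has an ORF of 21 nucleotides (positions 8–28) ≥ 18, so yes.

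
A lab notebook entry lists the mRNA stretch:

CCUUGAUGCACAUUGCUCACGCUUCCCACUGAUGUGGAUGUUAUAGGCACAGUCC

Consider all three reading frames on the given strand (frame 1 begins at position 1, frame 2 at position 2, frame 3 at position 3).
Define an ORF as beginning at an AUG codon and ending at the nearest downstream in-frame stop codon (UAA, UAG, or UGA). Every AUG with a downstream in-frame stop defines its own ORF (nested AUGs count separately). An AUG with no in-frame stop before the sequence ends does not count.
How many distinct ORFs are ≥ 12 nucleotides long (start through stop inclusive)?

2

Frame 1: CCU UGA UGC ACA UUG CUC ACG CUU CCC ACU GAU GUG GAU GUU AUA GGC ACA GUC — no AUG→stop ORF.
Frame 2: CUU GAU GCA CAU UGC UCA CGC UUC CCA CUG AUG UGG AUG UUA UAG GCA CAG UCC — AUG at 32, stop UAG at 44 → 15 nt; AUG at 38, stop UAG at 44 → 9 nt.
Frame 3: UUG AUG CAC AUU GCU CAC GCU UCC CAC UGA UGU GGA UGU UAU AGG CAC AGU — AUG at 6, stop UGA at 30 → 27 nt.
ORFs ≥ 12 nucleotides: frame 2 32–46 (15 nucleotides), frame 3 6–32 (27 nucleotides). Count = 2.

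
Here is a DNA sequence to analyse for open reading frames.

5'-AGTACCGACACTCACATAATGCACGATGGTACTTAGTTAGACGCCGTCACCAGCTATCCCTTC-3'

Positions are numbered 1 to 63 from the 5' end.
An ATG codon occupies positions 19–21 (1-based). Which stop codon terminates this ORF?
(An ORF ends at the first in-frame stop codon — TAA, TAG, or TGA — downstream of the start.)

TAG

Codons from position 19: ATG (19–21), CAC (22–24), GAT (25–27), GGT (28–30), ACT (31–33), TAG (34–36).
The first in-frame stop codon is TAG.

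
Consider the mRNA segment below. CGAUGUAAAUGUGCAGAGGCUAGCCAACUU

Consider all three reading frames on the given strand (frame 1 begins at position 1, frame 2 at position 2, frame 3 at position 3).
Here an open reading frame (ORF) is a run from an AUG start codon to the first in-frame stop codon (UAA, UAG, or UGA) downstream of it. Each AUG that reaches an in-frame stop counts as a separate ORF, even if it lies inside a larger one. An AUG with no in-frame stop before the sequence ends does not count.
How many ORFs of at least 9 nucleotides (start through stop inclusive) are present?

1

Frame 1: CGA UGU AAA UGU GCA GAG GCU AGC CAA CUU — no AUG→stop ORF.
Frame 2: GAU GUA AAU GUG CAG AGG CUA GCC AAC — no AUG→stop ORF.
Frame 3: AUG UAA AUG UGC AGA GGC UAG CCA ACU — AUG at 3, stop UAA at 6 → 6 nt; AUG at 9, stop UAG at 21 → 15 nt.
ORFs ≥ 9 nucleotides: frame 3 9–23 (15 nucleotides). Count = 1.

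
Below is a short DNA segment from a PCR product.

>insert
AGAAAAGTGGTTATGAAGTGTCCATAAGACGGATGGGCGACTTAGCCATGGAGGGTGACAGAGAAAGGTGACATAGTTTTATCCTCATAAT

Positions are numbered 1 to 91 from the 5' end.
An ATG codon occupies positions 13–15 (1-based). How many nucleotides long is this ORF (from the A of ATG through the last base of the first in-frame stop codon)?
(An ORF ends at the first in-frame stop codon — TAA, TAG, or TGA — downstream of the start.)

Codons from position 13: ATG (13–15), AAG (16–18), TGT (19–21), CCA (22–24), TAA (25–27).
TAA is the first in-frame stop; ORF spans 13–27, 15 nucleotides.

15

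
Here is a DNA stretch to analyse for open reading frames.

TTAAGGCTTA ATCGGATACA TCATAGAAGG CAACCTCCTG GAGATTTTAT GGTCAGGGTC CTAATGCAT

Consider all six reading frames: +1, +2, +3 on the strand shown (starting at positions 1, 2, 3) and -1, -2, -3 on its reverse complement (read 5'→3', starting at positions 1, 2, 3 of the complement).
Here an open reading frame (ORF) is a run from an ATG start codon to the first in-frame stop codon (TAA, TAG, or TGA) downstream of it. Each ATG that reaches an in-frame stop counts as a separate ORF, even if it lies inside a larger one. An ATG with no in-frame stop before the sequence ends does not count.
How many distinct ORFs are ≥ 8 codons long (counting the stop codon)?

Reverse complement (5'→3'): ATGCATTAGGACCCTGACCATAAAATCTCCAGGAGGTTGCCTTCTATGATGTATCCGATTAAGCCTTAA
Frame +1: TTA AGG CTT AAT CGG ATA CAT CAT AGA AGG CAA CCT CCT GGA GAT TTT ATG GTC AGG GTC CTA ATG CAT — no ATG→stop ORF.
Frame +2: TAA GGC TTA ATC GGA TAC ATC ATA GAA GGC AAC CTC CTG GAG ATT TTA TGG TCA GGG TCC TAA TGC — no ATG→stop ORF.
Frame +3: AAG GCT TAA TCG GAT ACA TCA TAG AAG GCA ACC TCC TGG AGA TTT TAT GGT CAG GGT CCT AAT GCA — no ATG→stop ORF.
Frame -1: ATG CAT TAG GAC CCT GAC CAT AAA ATC TCC AGG AGG TTG CCT TCT ATG ATG TAT CCG ATT AAG CCT TAA — ATG at 1, stop TAG at 7 → 9 nt; ATG at 46, stop TAA at 67 → 24 nt; ATG at 49, stop TAA at 67 → 21 nt.
Frame -2: TGC ATT AGG ACC CTG ACC ATA AAA TCT CCA GGA GGT TGC CTT CTA TGA TGT ATC CGA TTA AGC CTT — no ATG→stop ORF.
Frame -3: GCA TTA GGA CCC TGA CCA TAA AAT CTC CAG GAG GTT GCC TTC TAT GAT GTA TCC GAT TAA GCC TTA — no ATG→stop ORF.
ORFs ≥ 8 codons: frame -1 46–69 (8 codons). Count = 1.

1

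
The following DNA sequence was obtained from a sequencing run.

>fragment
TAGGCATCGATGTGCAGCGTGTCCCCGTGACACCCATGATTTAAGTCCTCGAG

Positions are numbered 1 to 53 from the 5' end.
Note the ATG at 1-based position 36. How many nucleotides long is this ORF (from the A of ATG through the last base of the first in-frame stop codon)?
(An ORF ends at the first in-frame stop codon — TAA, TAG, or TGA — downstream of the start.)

Codons from position 36: ATG (36–38), ATT (39–41), TAA (42–44).
TAA is the first in-frame stop; ORF spans 36–44, 9 nucleotides.

9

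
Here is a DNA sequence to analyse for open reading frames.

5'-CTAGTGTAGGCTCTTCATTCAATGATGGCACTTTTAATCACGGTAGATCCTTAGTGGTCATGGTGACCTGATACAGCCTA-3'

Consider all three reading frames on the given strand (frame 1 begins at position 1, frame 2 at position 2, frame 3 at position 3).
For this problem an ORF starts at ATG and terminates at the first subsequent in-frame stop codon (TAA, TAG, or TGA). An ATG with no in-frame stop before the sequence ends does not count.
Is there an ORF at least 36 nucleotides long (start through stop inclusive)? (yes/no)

Frame 1: CTA GTG TAG GCT CTT CAT TCA ATG ATG GCA CTT TTA ATC ACG GTA GAT CCT TAG TGG TCA TGG TGA CCT GAT ACA GCC — ATG at 22, stop TAG at 52 → 33 nt; ATG at 25, stop TAG at 52 → 30 nt.
Frame 2: TAG TGT AGG CTC TTC ATT CAA TGA TGG CAC TTT TAA TCA CGG TAG ATC CTT AGT GGT CAT GGT GAC CTG ATA CAG CCT — no ATG→stop ORF.
Frame 3: AGT GTA GGC TCT TCA TTC AAT GAT GGC ACT TTT AAT CAC GGT AGA TCC TTA GTG GTC ATG GTG ACC TGA TAC AGC CTA — ATG at 60, stop TGA at 69 → 12 nt.
Largest ORF found is 33 nucleotides < 36, so no.

no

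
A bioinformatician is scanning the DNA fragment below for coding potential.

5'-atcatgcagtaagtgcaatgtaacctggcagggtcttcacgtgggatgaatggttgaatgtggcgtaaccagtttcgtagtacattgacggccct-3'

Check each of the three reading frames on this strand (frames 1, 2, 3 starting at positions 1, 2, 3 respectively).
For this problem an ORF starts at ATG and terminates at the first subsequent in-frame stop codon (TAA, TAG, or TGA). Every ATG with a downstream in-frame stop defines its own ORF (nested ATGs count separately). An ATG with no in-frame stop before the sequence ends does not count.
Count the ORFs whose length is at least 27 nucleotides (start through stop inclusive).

Frame 1: ATC ATG CAG TAA GTG CAA TGT AAC CTG GCA GGG TCT TCA CGT GGG ATG AAT GGT TGA ATG TGG CGT AAC CAG TTT CGT AGT ACA TTG ACG GCC — ATG at 4, stop TAA at 10 → 9 nt; ATG at 46, stop TGA at 55 → 12 nt.
Frame 2: TCA TGC AGT AAG TGC AAT GTA ACC TGG CAG GGT CTT CAC GTG GGA TGA ATG GTT GAA TGT GGC GTA ACC AGT TTC GTA GTA CAT TGA CGG CCC — ATG at 50, stop TGA at 86 → 39 nt.
Frame 3: CAT GCA GTA AGT GCA ATG TAA CCT GGC AGG GTC TTC ACG TGG GAT GAA TGG TTG AAT GTG GCG TAA CCA GTT TCG TAG TAC ATT GAC GGC CCT — ATG at 18, stop TAA at 21 → 6 nt.
ORFs ≥ 27 nucleotides: frame 2 50–88 (39 nucleotides). Count = 1.

1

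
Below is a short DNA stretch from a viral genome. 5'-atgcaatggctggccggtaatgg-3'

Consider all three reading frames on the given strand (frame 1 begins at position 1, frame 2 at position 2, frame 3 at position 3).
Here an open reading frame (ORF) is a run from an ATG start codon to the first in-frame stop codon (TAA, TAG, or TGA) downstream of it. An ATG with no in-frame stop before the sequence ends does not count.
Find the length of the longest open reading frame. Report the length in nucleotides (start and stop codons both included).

Frame 1: ATG CAA TGG CTG GCC GGT AAT — no ATG→stop ORF.
Frame 2: TGC AAT GGC TGG CCG GTA ATG — no ATG→stop ORF.
Frame 3: GCA ATG GCT GGC CGG TAA TGG — ATG at 6, stop TAA at 18 → 15 nt.
Longest: frame 3, positions 6–20, 15 nt = 5 codons = 4 aa. → 15 nucleotides.

15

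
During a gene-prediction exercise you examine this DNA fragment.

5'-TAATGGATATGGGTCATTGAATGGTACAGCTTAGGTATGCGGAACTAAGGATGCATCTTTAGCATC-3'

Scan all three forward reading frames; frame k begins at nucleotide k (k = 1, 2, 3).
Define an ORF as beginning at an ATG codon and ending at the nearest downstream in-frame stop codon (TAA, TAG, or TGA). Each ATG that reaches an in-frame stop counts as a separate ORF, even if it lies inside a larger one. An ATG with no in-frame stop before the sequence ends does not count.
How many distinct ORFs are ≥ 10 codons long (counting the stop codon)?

1

Frame 1: TAA TGG ATA TGG GTC ATT GAA TGG TAC AGC TTA GGT ATG CGG AAC TAA GGA TGC ATC TTT AGC ATC — ATG at 37, stop TAA at 46 → 12 nt.
Frame 2: AAT GGA TAT GGG TCA TTG AAT GGT ACA GCT TAG GTA TGC GGA ACT AAG GAT GCA TCT TTA GCA — no ATG→stop ORF.
Frame 3: ATG GAT ATG GGT CAT TGA ATG GTA CAG CTT AGG TAT GCG GAA CTA AGG ATG CAT CTT TAG CAT — ATG at 3, stop TGA at 18 → 18 nt; ATG at 9, stop TGA at 18 → 12 nt; ATG at 21, stop TAG at 60 → 42 nt; ATG at 51, stop TAG at 60 → 12 nt.
ORFs ≥ 10 codons: frame 3 21–62 (14 codons). Count = 1.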